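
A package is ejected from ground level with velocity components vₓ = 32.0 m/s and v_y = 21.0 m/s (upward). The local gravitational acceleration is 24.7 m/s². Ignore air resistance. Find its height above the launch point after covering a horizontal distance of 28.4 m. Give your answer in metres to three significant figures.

Time to reach x = 28.4 m: t = x/vₓ = 28.4/32.00 = 0.8875 s.
Height: y = v_y0 t − ½ g t² = 21.00 × 0.8875 − 12.35 × 0.8875² = 18.64 − 9.728 = 8.910 m.

8.91 m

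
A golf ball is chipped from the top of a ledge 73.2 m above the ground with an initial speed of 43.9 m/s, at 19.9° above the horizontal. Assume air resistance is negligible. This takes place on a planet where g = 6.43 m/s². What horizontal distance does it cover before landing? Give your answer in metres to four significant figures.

315.0 m

Resolve: vₓ = 43.90 cos 19.9° = 41.28 m/s and v_y0 = 43.90 sin 19.9° = 14.94 m/s.
The projectile lands when y = 73.2 + (14.94) t − ½·6.43·t² = 0. Positive root: t = (14.94 + √(14.94² + 2·6.43·73.2)) / 6.43 = (14.94 + 34.13) / 6.43 = 7.631 s.
Horizontal distance: R = vₓ t = 41.28 × 7.631 = 315.0 m.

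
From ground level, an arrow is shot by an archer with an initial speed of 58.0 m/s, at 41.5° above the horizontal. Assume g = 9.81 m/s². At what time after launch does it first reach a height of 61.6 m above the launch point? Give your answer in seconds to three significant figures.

2.25 s

Horizontal component vₓ = 58.00 cos 41.5° = 43.44 m/s; vertical v_y0 = 58.00 sin 41.5° = 38.43 m/s.
Set y = v_y0 t − ½ g t² = 61.6: 4.905 t² − 38.43 t + 61.6 = 0.
Quadratic formula: t = (38.43 ± √268.42) / 9.81 = (38.43 ± 16.38) / 9.81 → t = 2.248 s or 5.588 s.
The first (ascending) time is 2.248 s.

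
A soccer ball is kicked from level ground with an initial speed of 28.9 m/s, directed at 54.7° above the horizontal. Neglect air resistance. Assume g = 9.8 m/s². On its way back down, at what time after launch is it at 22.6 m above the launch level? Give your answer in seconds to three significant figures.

vₓ = 28.90 cos 54.7° = 16.70 m/s; v_y0 = 28.90 sin 54.7° = 23.59 m/s.
Set y = v_y0 t − ½ g t² = 22.6: 4.900 t² − 23.59 t + 22.6 = 0.
Quadratic formula: t = (23.59 ± √113.36) / 9.80 = (23.59 ± 10.65) / 9.80 → t = 1.320 s or 3.493 s.
The descending-branch root is 3.493 s.

3.49 s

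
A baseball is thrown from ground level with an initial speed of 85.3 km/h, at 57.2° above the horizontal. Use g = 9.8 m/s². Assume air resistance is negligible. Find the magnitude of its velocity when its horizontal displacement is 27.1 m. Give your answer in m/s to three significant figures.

Convert: 85.3 km/h = 85.3/3.6 = 23.69 m/s.
Resolve: vₓ = 23.69 cos 57.2° = 12.84 m/s and v_y0 = 23.69 sin 57.2° = 19.92 m/s.
Time to reach x = 27.1 m: t = x/vₓ = 27.1/12.84 = 2.111 s.
Vertical velocity there: v_y = v_y0 − g t = 19.92 − 9.80 × 2.111 = −0.7743 m/s.
Speed: √(vₓ² + v_y²) = √(12.84² + 0.7743²) = 12.86 m/s.

12.9 m/s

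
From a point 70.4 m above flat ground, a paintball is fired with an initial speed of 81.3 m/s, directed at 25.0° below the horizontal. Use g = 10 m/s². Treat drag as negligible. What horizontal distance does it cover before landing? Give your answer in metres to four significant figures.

121.7 m

Horizontal component vₓ = 81.30 cos 25.0° = 73.68 m/s; vertical v_y0 = −34.36 m/s (downward).
Vertical motion (up positive, ground at y = 0): 5.000 t² − (−34.36) t − 70.4 = 0, so t = (−34.36 + √(34.36² + 2·10.0·70.4)) / 10.0 = (−34.36 + 50.88) / 10.0 = 1.652 s.
Horizontal distance: R = vₓ t = 73.68 × 1.652 = 121.7 m.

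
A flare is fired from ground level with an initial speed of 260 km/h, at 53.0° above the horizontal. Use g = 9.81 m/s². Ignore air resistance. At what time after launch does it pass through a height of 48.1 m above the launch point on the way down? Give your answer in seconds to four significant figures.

10.86 s

Convert: 260 km/h = 260/3.6 = 72.22 m/s.
Horizontal component vₓ = 72.22 cos 53.0° = 43.46 m/s; vertical v_y0 = 72.22 sin 53.0° = 57.68 m/s.
Set y = v_y0 t − ½ g t² = 48.1: 4.905 t² − 57.68 t + 48.1 = 0.
Quadratic formula: t = (57.68 ± √2383.2) / 9.81 = (57.68 ± 48.82) / 9.81 → t = 0.9033 s or 10.86 s.
The descending-branch root is 10.86 s.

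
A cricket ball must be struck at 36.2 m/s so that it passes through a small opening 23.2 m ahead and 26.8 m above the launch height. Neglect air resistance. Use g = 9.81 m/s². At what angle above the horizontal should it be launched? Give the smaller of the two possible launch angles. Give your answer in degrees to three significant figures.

54.8°

Trajectory: y = x tanθ − g x² (1 + tan²θ)/(2v₀²). With x = 23.2, y = 26.8, v₀ = 36.2, g = 9.81:
2.015 tan²θ − 23.2 tanθ + (28.81) = 0.
tanθ = [23.2 ± √(23.2² − 4 × 2.015 × (28.81))] / (2 × 2.015) = (23.2 ± 17.49) / 4.029, giving tanθ = 1.416 or 10.10.
θ = 54.77° or 84.35°; the smaller is 54.77°.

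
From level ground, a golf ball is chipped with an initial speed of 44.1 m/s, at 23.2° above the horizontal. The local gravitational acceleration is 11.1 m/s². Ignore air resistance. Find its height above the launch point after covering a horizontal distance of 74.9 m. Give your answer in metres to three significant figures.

13.2 m

Components: vₓ = 44.10 cos 23.2° = 40.53 m/s, v_y0 = 44.10 sin 23.2° = 17.37 m/s.
At x = 74.9 m, t = x/vₓ = 74.9/40.53 = 1.848 s.
Height: y = v_y0 t − ½ g t² = 17.37 × 1.848 − 5.550 × 1.848² = 32.10 − 18.95 = 13.15 m.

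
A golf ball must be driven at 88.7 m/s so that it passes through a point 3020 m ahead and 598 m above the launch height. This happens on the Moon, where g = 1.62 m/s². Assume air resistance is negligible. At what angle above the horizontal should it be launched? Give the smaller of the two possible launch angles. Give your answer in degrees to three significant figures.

32.4°

Trajectory: y = x tanθ − g x² (1 + tan²θ)/(2v₀²). With x = 3020, y = 598, v₀ = 88.7, g = 1.62:
939.0 tan²θ − 3020 tanθ + (1537) = 0.
tanθ = [3020 ± √(3020² − 4 × 939.0 × (1537))] / (2 × 939.0) = (3020 ± 1830) / 1878, giving tanθ = 0.6338 or 2.582.
θ = 32.37° or 68.83°; the smaller is 32.37°.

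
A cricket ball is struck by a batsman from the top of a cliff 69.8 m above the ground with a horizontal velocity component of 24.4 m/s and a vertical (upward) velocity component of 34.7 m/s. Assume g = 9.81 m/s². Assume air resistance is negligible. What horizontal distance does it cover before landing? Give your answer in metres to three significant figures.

212 m

With up positive and y = 0 at the ground: y(t) = 69.8 + (34.70) t − 4.905 t². Setting y = 0 and taking the positive root: t = [34.70 + √(34.70² + 2·9.81·69.8)] / 9.81 = (34.70 + 50.73) / 9.81 = 8.708 s.
Horizontal distance: R = vₓ t = 24.40 × 8.708 = 212.5 m.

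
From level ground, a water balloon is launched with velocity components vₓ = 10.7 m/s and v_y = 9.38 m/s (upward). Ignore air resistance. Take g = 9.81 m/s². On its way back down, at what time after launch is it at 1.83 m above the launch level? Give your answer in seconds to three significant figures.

1.69 s

Set y = v_y0 t − ½ g t² = 1.83: 4.905 t² − 9.380 t + 1.83 = 0.
Quadratic formula: t = (9.380 ± √52.080) / 9.81 = (9.380 ± 7.217) / 9.81 → t = 0.2205 s or 1.692 s.
The descending-branch root is 1.692 s.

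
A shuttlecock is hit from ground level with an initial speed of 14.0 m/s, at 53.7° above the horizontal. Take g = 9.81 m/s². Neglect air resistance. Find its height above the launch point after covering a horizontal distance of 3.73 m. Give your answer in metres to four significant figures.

Components: vₓ = 14.00 cos 53.7° = 8.288 m/s, v_y0 = 14.00 sin 53.7° = 11.28 m/s.
Time to reach x = 3.73 m: t = x/vₓ = 3.73/8.288 = 0.4500 s.
Height: y = v_y0 t − ½ g t² = 11.28 × 0.4500 − 4.905 × 0.4500² = 5.078 − 0.9934 = 4.084 m.

4.084 m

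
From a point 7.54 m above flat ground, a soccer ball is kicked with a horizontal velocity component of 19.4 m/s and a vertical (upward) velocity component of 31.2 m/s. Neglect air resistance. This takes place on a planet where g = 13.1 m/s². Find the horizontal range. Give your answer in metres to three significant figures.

Vertical motion (up positive, ground at y = 0): 6.550 t² − (31.20) t − 7.54 = 0, so t = (31.20 + √(31.20² + 2·13.1·7.54)) / 13.1 = (31.20 + 34.22) / 13.1 = 4.994 s.
Horizontal distance: R = vₓ t = 19.40 × 4.994 = 96.88 m.

96.9 m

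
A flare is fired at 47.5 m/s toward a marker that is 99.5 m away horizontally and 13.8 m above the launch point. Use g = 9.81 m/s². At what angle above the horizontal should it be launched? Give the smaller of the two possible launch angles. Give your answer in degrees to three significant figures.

Trajectory: y = x tanθ − g x² (1 + tan²θ)/(2v₀²). With x = 99.5, y = 13.8, v₀ = 47.5, g = 9.81:
21.52 tan²θ − 99.5 tanθ + (35.32) = 0.
tanθ = [99.5 ± √(99.5² − 4 × 21.52 × (35.32))] / (2 × 21.52) = (99.5 ± 82.82) / 43.05, giving tanθ = 0.3875 or 4.236.
θ = 21.18° or 76.72°; the smaller is 21.18°.

21.2°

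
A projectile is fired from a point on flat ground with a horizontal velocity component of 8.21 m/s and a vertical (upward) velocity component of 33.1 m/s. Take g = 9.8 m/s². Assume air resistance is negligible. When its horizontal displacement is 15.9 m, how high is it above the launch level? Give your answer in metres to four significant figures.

45.73 m

Time to reach x = 15.9 m: t = x/vₓ = 15.9/8.210 = 1.937 s.
Height: y = v_y0 t − ½ g t² = 33.10 × 1.937 − 4.900 × 1.937² = 64.10 − 18.38 = 45.73 m.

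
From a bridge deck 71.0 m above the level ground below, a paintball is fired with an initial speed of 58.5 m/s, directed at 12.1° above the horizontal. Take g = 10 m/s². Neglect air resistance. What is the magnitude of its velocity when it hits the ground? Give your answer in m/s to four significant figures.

69.59 m/s

Components: vₓ = 58.50 cos 12.1° = 57.20 m/s, v_y0 = 58.50 sin 12.1° = 12.26 m/s.
With up positive and y = 0 at the ground: y(t) = 71.0 + (12.26) t − 5.000 t². Setting y = 0 and taking the positive root: t = [12.26 + √(12.26² + 2·10.0·71.0)] / 10.0 = (12.26 + 39.63) / 10.0 = 5.189 s.
Vertical velocity at impact: v_y = v_y0 − g t = 12.26 − 10.0 × 5.189 = −39.63 m/s.
Speed: |v| = √(vₓ² + v_y²) = √(57.20² + 39.63²) = 69.59 m/s.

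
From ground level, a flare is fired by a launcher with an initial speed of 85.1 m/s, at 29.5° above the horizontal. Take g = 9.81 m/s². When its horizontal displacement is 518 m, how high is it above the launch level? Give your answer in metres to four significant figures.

53.16 m

Components: vₓ = 85.10 cos 29.5° = 74.07 m/s, v_y0 = 85.10 sin 29.5° = 41.91 m/s.
Time to reach x = 518 m: t = x/vₓ = 518/74.07 = 6.994 s.
Height: y = v_y0 t − ½ g t² = 41.91 × 6.994 − 4.905 × 6.994² = 293.1 − 239.9 = 53.16 m.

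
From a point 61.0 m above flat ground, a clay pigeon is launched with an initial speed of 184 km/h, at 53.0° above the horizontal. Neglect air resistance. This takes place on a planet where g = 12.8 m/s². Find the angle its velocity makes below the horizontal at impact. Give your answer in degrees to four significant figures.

Convert: 184 km/h = 184/3.6 = 51.11 m/s.
vₓ = 51.11 cos 53.0° = 30.76 m/s; v_y0 = 51.11 sin 53.0° = 40.82 m/s.
With up positive and y = 0 at the ground: y(t) = 61.0 + (40.82) t − 6.400 t². Setting y = 0 and taking the positive root: t = [40.82 + √(40.82² + 2·12.8·61.0)] / 12.8 = (40.82 + 56.81) / 12.8 = 7.628 s.
At impact: v_y = v_y0 − g t = −56.81 m/s; vₓ = 30.76 m/s.
Angle below horizontal: arctan(|v_y|/vₓ) = arctan(56.81/30.76) = 61.57°.

61.57°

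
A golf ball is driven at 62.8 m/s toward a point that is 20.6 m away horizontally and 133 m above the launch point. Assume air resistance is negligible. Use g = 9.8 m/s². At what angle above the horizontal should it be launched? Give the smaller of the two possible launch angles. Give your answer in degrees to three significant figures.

83.1°

Trajectory: y = x tanθ − g x² (1 + tan²θ)/(2v₀²). With x = 20.6, y = 133, v₀ = 62.8, g = 9.80:
0.5272 tan²θ − 20.6 tanθ + (133.5) = 0.
tanθ = [20.6 ± √(20.6² − 4 × 0.5272 × (133.5))] / (2 × 0.5272) = (20.6 ± 11.95) / 1.054, giving tanθ = 8.205 or 30.87.
θ = 83.05° or 88.14°; the smaller is 83.05°.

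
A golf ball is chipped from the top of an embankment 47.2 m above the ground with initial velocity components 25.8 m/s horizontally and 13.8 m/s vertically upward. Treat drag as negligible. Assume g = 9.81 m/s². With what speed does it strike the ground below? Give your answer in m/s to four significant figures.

42.22 m/s

With up positive and y = 0 at the ground: y(t) = 47.2 + (13.80) t − 4.905 t². Setting y = 0 and taking the positive root: t = [13.80 + √(13.80² + 2·9.81·47.2)] / 9.81 = (13.80 + 33.41) / 9.81 = 4.813 s.
Vertical velocity at impact: v_y = v_y0 − g t = 13.80 − 9.81 × 4.813 = −33.41 m/s.
Speed: |v| = √(vₓ² + v_y²) = √(25.80² + 33.41²) = 42.22 m/s.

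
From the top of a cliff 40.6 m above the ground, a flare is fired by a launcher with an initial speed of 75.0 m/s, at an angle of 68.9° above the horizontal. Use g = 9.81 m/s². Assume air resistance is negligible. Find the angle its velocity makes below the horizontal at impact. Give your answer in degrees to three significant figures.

70.3°

vₓ = 75.00 cos 68.9° = 27.00 m/s; v_y0 = 75.00 sin 68.9° = 69.97 m/s.
With up positive and y = 0 at the ground: y(t) = 40.6 + (69.97) t − 4.905 t². Setting y = 0 and taking the positive root: t = [69.97 + √(69.97² + 2·9.81·40.6)] / 9.81 = (69.97 + 75.45) / 9.81 = 14.82 s.
At impact: v_y = v_y0 − g t = −75.45 m/s; vₓ = 27.00 m/s.
Angle below horizontal: arctan(|v_y|/vₓ) = arctan(75.45/27.00) = 70.31°.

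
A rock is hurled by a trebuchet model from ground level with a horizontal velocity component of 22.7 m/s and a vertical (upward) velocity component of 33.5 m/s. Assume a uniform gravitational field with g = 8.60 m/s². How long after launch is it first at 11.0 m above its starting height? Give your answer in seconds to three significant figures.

0.344 s

Require v_y0 t − ½ g t² = 11.0, i.e. 4.300 t² − 33.50 t + 11.0 = 0.
t = [33.50 ± √(33.50² − 2·8.60·11.0)] / 8.60 = (33.50 ± 30.55) / 8.60, so t = 0.3435 s or t = 7.447 s.
The first (ascending) time is 0.3435 s.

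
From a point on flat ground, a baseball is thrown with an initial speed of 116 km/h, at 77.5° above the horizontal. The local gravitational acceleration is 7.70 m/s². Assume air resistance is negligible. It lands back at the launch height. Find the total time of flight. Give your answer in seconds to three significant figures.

Convert: 116 km/h = 116/3.6 = 32.22 m/s.
Horizontal component vₓ = 32.22 cos 77.5° = 6.974 m/s; vertical v_y0 = 32.22 sin 77.5° = 31.46 m/s.
Landing at launch height ⇒ T = 2 v_y0 / g = 2 × 31.46 / 7.70 = 8.171 s.

8.17 s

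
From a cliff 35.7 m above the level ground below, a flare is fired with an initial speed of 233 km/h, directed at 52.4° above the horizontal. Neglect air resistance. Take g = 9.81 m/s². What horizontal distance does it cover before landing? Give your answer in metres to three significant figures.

Convert: 233 km/h = 233/3.6 = 64.72 m/s.
Resolve: vₓ = 64.72 cos 52.4° = 39.49 m/s and v_y0 = 64.72 sin 52.4° = 51.28 m/s.
The projectile lands when y = 35.7 + (51.28) t − ½·9.81·t² = 0. Positive root: t = (51.28 + √(51.28² + 2·9.81·35.7)) / 9.81 = (51.28 + 57.71) / 9.81 = 11.11 s.
Horizontal distance: R = vₓ t = 39.49 × 11.11 = 438.7 m.

439 m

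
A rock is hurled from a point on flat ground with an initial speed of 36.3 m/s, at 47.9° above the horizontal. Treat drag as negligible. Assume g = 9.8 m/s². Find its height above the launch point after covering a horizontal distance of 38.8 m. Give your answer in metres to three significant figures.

vₓ = 36.30 cos 47.9° = 24.34 m/s; v_y0 = 36.30 sin 47.9° = 26.93 m/s.
Time to reach x = 38.8 m: t = x/vₓ = 38.8/24.34 = 1.594 s.
Height: y = v_y0 t − ½ g t² = 26.93 × 1.594 − 4.900 × 1.594² = 42.94 − 12.46 = 30.49 m.

30.5 m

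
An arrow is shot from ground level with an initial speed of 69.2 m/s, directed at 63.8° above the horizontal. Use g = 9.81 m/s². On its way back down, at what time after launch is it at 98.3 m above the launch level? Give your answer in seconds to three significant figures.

Components: vₓ = 69.20 cos 63.8° = 30.55 m/s, v_y0 = 69.20 sin 63.8° = 62.09 m/s.
Require v_y0 t − ½ g t² = 98.3, i.e. 4.905 t² − 62.09 t + 98.3 = 0.
Quadratic formula: t = (62.09 ± √1926.6) / 9.81 = (62.09 ± 43.89) / 9.81 → t = 1.855 s or 10.80 s.
The descending-branch root is 10.80 s.

10.8 s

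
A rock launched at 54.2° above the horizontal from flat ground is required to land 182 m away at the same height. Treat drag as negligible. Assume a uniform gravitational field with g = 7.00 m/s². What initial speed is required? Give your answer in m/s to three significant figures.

Level-ground range: R = v₀² sin(2θ)/g, so v₀ = √(gR / sin 2θ).
v₀ = √(7.00 × 182 / sin 108.4°) = √(1274 / 0.9489) = √1342.6 = 36.64 m/s.

36.6 m/s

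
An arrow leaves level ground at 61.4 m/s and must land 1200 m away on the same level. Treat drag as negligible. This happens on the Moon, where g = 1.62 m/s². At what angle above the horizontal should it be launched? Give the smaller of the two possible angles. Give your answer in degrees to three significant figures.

Level-ground range R = v₀² sin(2θ)/g ⇒ sin(2θ) = gR/v₀² = 1.62 × 1200 / 61.4² = 0.5157.
2θ = 31.04° or 180° − 31.04° = 149.0°, so θ = 15.52° or 74.48°.
The smaller angle is 15.52°.

15.5°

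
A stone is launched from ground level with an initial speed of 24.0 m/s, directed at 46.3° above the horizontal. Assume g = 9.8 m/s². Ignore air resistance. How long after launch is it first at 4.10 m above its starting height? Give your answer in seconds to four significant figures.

0.2546 s

vₓ = 24.00 cos 46.3° = 16.58 m/s; v_y0 = 24.00 sin 46.3° = 17.35 m/s.
Set y = v_y0 t − ½ g t² = 4.10: 4.900 t² − 17.35 t + 4.10 = 0.
t = [17.35 ± √(17.35² − 2·9.80·4.10)] / 9.80 = (17.35 ± 14.86) / 9.80, so t = 0.2546 s or t = 3.286 s.
The first (ascending) time is 0.2546 s.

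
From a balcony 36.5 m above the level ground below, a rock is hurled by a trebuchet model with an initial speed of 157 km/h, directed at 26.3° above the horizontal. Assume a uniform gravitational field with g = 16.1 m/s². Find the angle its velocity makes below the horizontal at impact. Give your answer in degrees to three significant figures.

45.2°

Convert: 157 km/h = 157/3.6 = 43.61 m/s.
Horizontal component vₓ = 43.61 cos 26.3° = 39.10 m/s; vertical v_y0 = 43.61 sin 26.3° = 19.32 m/s.
The projectile lands when y = 36.5 + (19.32) t − ½·16.1·t² = 0. Positive root: t = (19.32 + √(19.32² + 2·16.1·36.5)) / 16.1 = (19.32 + 39.35) / 16.1 = 3.644 s.
At impact: v_y = v_y0 − g t = −39.35 m/s; vₓ = 39.10 m/s.
Angle below horizontal: arctan(|v_y|/vₓ) = arctan(39.35/39.10) = 45.19°.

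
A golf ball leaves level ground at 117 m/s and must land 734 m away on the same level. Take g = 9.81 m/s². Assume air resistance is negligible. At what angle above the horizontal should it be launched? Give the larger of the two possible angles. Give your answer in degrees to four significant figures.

R = v₀² sin 2θ / g gives sin 2θ = gR/v₀² = 9.81·734/117² = 0.5260.
2θ = 31.74° or 180° − 31.74° = 148.3°, so θ = 15.87° or 74.13°.
The larger angle is 74.13°.

74.13°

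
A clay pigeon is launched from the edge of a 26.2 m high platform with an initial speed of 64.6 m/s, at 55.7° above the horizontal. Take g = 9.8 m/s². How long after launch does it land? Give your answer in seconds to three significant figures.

Horizontal component vₓ = 64.60 cos 55.7° = 36.40 m/s; vertical v_y0 = 64.60 sin 55.7° = 53.37 m/s.
Vertical motion (up positive, ground at y = 0): 4.900 t² − (53.37) t − 26.2 = 0, so t = (53.37 + √(53.37² + 2·9.80·26.2)) / 9.80 = (53.37 + 57.98) / 9.80 = 11.36 s.

11.4 s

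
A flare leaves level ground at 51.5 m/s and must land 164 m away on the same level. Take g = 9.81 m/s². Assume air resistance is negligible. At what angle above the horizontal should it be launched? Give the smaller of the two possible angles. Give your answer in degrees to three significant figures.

18.7°

From R = (v₀²/g) sin 2θ: sin 2θ = 9.81 × 164 / 2652.2 = 0.6066.
2θ = 37.34° or 180° − 37.34° = 142.7°, so θ = 18.67° or 71.33°.
The smaller angle is 18.67°.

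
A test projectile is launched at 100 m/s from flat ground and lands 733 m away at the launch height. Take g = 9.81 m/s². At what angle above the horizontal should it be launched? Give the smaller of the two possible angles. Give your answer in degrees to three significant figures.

Level-ground range R = v₀² sin(2θ)/g ⇒ sin(2θ) = gR/v₀² = 9.81 × 733 / 100² = 0.7191.
2θ = 45.98° or 180° − 45.98° = 134.0°, so θ = 22.99° or 67.01°.
The smaller angle is 22.99°.

23.0°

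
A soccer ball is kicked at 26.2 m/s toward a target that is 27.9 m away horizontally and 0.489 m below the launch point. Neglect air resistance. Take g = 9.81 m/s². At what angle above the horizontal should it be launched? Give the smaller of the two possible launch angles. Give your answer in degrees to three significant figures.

Trajectory: y = x tanθ − g x² (1 + tan²θ)/(2v₀²). With x = 27.9, y = −0.489, v₀ = 26.2, g = 9.81:
5.562 tan²θ − 27.9 tanθ + (5.073) = 0.
tanθ = [27.9 ± √(27.9² − 4 × 5.562 × (5.073))] / (2 × 5.562) = (27.9 ± 25.80) / 11.12, giving tanθ = 0.1890 or 4.827.
θ = 10.70° or 78.30°; the smaller is 10.70°.

10.7°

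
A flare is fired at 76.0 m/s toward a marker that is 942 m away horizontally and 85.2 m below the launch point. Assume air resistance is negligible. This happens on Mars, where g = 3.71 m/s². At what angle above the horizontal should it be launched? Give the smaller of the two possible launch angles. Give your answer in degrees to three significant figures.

Trajectory: y = x tanθ − g x² (1 + tan²θ)/(2v₀²). With x = 942, y = −85.2, v₀ = 76.0, g = 3.71:
285.0 tan²θ − 942 tanθ + (199.8) = 0.
tanθ = [942 ± √(942² − 4 × 285.0 × (199.8))] / (2 × 285.0) = (942 ± 812.2) / 570.0, giving tanθ = 0.2278 or 3.078.
θ = 12.83° or 72.00°; the smaller is 12.83°.

12.8°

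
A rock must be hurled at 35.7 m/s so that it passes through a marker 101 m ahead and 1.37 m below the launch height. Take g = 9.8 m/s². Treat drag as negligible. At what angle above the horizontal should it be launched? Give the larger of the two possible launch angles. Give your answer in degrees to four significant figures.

64.75°

Trajectory: y = x tanθ − g x² (1 + tan²θ)/(2v₀²). With x = 101, y = −1.37, v₀ = 35.7, g = 9.80:
39.22 tan²θ − 101 tanθ + (37.85) = 0.
tanθ = [101 ± √(101² − 4 × 39.22 × (37.85))] / (2 × 39.22) = (101 ± 65.29) / 78.44, giving tanθ = 0.4552 or 2.120.
θ = 24.48° or 64.75°; the larger is 64.75°.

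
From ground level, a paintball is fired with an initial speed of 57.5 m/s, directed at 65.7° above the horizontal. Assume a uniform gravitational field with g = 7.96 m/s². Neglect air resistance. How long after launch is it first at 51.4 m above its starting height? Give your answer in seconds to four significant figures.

Horizontal component vₓ = 57.50 cos 65.7° = 23.66 m/s; vertical v_y0 = 57.50 sin 65.7° = 52.41 m/s.
Require v_y0 t − ½ g t² = 51.4, i.e. 3.980 t² − 52.41 t + 51.4 = 0.
t = [52.41 ± √(52.41² − 2·7.96·51.4)] / 7.96 = (52.41 ± 43.91) / 7.96, so t = 1.067 s or t = 12.10 s.
The first (ascending) time is 1.067 s.

1.067 s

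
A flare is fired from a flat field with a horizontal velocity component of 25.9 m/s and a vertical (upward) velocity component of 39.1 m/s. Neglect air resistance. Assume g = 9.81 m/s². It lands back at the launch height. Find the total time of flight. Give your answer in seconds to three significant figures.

Landing at launch height ⇒ T = 2 v_y0 / g = 2 × 39.10 / 9.81 = 7.971 s.

7.97 s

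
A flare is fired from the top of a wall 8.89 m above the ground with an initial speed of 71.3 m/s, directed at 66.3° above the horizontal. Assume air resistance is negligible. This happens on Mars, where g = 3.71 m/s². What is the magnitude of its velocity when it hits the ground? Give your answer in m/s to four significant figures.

Horizontal component vₓ = 71.30 cos 66.3° = 28.66 m/s; vertical v_y0 = 71.30 sin 66.3° = 65.29 m/s.
The projectile lands when y = 8.89 + (65.29) t − ½·3.71·t² = 0. Positive root: t = (65.29 + √(65.29² + 2·3.71·8.89)) / 3.71 = (65.29 + 65.79) / 3.71 = 35.33 s.
Vertical velocity at impact: v_y = v_y0 − g t = 65.29 − 3.71 × 35.33 = −65.79 m/s.
Speed: |v| = √(vₓ² + v_y²) = √(28.66² + 65.79²) = 71.76 m/s.

71.76 m/s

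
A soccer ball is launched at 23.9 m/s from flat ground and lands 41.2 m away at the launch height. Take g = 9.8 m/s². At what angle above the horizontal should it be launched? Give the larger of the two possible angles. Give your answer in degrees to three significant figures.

67.5°

Level-ground range R = v₀² sin(2θ)/g ⇒ sin(2θ) = gR/v₀² = 9.80 × 41.2 / 23.9² = 0.7069.
2θ = 44.98° or 180° − 44.98° = 135.0°, so θ = 22.49° or 67.51°.
The larger angle is 67.51°.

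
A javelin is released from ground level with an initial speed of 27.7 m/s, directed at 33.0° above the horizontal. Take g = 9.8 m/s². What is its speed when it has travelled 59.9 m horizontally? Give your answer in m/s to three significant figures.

25.4 m/s

Components: vₓ = 27.70 cos 33.0° = 23.23 m/s, v_y0 = 27.70 sin 33.0° = 15.09 m/s.
At x = 59.9 m, t = x/vₓ = 59.9/23.23 = 2.578 s.
Vertical velocity there: v_y = v_y0 − g t = 15.09 − 9.80 × 2.578 = −10.18 m/s.
Speed: √(vₓ² + v_y²) = √(23.23² + 10.18²) = 25.36 m/s.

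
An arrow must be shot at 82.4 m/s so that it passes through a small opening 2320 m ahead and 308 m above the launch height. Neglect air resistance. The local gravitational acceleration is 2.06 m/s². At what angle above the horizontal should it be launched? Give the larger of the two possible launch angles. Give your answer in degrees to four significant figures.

65.76°

Trajectory: y = x tanθ − g x² (1 + tan²θ)/(2v₀²). With x = 2320, y = 308, v₀ = 82.4, g = 2.06:
816.5 tan²θ − 2320 tanθ + (1125) = 0.
tanθ = [2320 ± √(2320² − 4 × 816.5 × (1125))] / (2 × 816.5) = (2320 ± 1308) / 1633, giving tanθ = 0.6200 or 2.221.
θ = 31.80° or 65.76°; the larger is 65.76°.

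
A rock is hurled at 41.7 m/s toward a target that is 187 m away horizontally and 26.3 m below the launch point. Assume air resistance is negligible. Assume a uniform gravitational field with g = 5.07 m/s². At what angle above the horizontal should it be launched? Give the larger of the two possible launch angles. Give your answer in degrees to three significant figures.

74.2°

Trajectory: y = x tanθ − g x² (1 + tan²θ)/(2v₀²). With x = 187, y = −26.3, v₀ = 41.7, g = 5.07:
50.98 tan²θ − 187 tanθ + (24.68) = 0.
tanθ = [187 ± √(187² − 4 × 50.98 × (24.68))] / (2 × 50.98) = (187 ± 173.0) / 102.0, giving tanθ = 0.1371 or 3.531.
θ = 7.806° or 74.19°; the larger is 74.19°.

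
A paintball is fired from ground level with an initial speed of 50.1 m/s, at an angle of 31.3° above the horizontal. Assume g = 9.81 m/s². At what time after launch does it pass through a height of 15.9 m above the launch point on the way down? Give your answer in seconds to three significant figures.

Horizontal component vₓ = 50.10 cos 31.3° = 42.81 m/s; vertical v_y0 = 50.10 sin 31.3° = 26.03 m/s.
Set y = v_y0 t − ½ g t² = 15.9: 4.905 t² − 26.03 t + 15.9 = 0.
t = [26.03 ± √(26.03² − 2·9.81·15.9)] / 9.81 = (26.03 ± 19.12) / 9.81, so t = 0.7044 s or t = 4.602 s.
The descending-branch root is 4.602 s.

4.60 s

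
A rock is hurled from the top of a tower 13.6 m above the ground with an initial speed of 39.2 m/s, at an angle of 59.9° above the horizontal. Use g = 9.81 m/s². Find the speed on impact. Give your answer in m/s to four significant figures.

vₓ = 39.20 cos 59.9° = 19.66 m/s; v_y0 = 39.20 sin 59.9° = 33.91 m/s.
Vertical motion (up positive, ground at y = 0): 4.905 t² − (33.91) t − 13.6 = 0, so t = (33.91 + √(33.91² + 2·9.81·13.6)) / 9.81 = (33.91 + 37.64) / 9.81 = 7.294 s.
Vertical velocity at impact: v_y = v_y0 − g t = 33.91 − 9.81 × 7.294 = −37.64 m/s.
Speed: |v| = √(vₓ² + v_y²) = √(19.66² + 37.64²) = 42.47 m/s.

42.47 m/s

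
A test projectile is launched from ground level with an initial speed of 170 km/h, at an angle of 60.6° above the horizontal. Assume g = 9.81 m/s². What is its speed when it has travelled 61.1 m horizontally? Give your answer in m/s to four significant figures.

Convert: 170 km/h = 170/3.6 = 47.22 m/s.
Components: vₓ = 47.22 cos 60.6° = 23.18 m/s, v_y0 = 47.22 sin 60.6° = 41.14 m/s.
Time to reach x = 61.1 m: t = x/vₓ = 61.1/23.18 = 2.636 s.
Vertical velocity there: v_y = v_y0 − g t = 41.14 − 9.81 × 2.636 = 15.28 m/s.
Speed: √(vₓ² + v_y²) = √(23.18² + 15.28²) = 27.77 m/s.

27.77 m/s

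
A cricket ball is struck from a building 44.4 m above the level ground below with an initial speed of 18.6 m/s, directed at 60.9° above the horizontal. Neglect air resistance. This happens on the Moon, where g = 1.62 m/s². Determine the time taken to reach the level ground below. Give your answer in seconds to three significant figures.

Horizontal component vₓ = 18.60 cos 60.9° = 9.046 m/s; vertical v_y0 = 18.60 sin 60.9° = 16.25 m/s.
Vertical motion (up positive, ground at y = 0): 0.8100 t² − (16.25) t − 44.4 = 0, so t = (16.25 + √(16.25² + 2·1.62·44.4)) / 1.62 = (16.25 + 20.20) / 1.62 = 22.50 s.

22.5 s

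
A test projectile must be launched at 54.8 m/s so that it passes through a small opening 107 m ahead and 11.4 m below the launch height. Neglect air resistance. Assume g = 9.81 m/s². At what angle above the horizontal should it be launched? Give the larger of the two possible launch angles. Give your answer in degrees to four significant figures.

79.97°

Trajectory: y = x tanθ − g x² (1 + tan²θ)/(2v₀²). With x = 107, y = −11.4, v₀ = 54.8, g = 9.81:
18.70 tan²θ − 107 tanθ + (7.300) = 0.
tanθ = [107 ± √(107² − 4 × 18.70 × (7.300))] / (2 × 18.70) = (107 ± 104.4) / 37.40, giving tanθ = 0.06906 or 5.653.
θ = 3.951° or 79.97°; the larger is 79.97°.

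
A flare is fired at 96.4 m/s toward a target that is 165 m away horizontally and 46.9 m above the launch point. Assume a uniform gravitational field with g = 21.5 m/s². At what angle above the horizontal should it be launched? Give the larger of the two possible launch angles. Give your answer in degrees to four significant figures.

Trajectory: y = x tanθ − g x² (1 + tan²θ)/(2v₀²). With x = 165, y = 46.9, v₀ = 96.4, g = 21.5:
31.49 tan²θ − 165 tanθ + (78.39) = 0.
tanθ = [165 ± √(165² − 4 × 31.49 × (78.39))] / (2 × 31.49) = (165 ± 131.7) / 62.99, giving tanθ = 0.5284 or 4.711.
θ = 27.85° or 78.02°; the larger is 78.02°.

78.02°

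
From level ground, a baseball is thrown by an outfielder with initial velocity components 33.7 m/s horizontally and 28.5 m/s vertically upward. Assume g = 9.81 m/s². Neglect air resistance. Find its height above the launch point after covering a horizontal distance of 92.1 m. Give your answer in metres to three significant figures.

41.3 m

At x = 92.1 m, t = x/vₓ = 92.1/33.70 = 2.733 s.
Height: y = v_y0 t − ½ g t² = 28.50 × 2.733 − 4.905 × 2.733² = 77.89 − 36.64 = 41.25 m.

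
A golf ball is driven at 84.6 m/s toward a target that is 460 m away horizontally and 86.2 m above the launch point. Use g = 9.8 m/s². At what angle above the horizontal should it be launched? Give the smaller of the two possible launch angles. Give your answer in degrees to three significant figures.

32.0°

Trajectory: y = x tanθ − g x² (1 + tan²θ)/(2v₀²). With x = 460, y = 86.2, v₀ = 84.6, g = 9.80:
144.9 tan²θ − 460 tanθ + (231.1) = 0.
tanθ = [460 ± √(460² − 4 × 144.9 × (231.1))] / (2 × 144.9) = (460 ± 278.8) / 289.7, giving tanθ = 0.6256 or 2.550.
θ = 32.03° or 68.59°; the smaller is 32.03°.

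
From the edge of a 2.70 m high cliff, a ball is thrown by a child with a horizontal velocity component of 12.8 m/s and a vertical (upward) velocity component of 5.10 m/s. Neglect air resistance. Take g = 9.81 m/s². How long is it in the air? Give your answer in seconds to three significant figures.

Vertical motion (up positive, ground at y = 0): 4.905 t² − (5.100) t − 2.70 = 0, so t = (5.100 + √(5.100² + 2·9.81·2.70)) / 9.81 = (5.100 + 8.887) / 9.81 = 1.426 s.

1.43 s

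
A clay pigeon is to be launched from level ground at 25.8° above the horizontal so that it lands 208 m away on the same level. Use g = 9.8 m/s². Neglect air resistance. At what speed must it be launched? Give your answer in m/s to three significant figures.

51.0 m/s

Level-ground range: R = v₀² sin(2θ)/g, so v₀ = √(gR / sin 2θ).
v₀ = √(9.80 × 208 / sin 51.60°) = √(2038 / 0.7837) = √2601.0 = 51.00 m/s.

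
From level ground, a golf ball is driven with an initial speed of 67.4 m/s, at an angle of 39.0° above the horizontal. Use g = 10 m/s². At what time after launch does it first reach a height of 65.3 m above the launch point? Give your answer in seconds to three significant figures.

2.02 s

vₓ = 67.40 cos 39.0° = 52.38 m/s; v_y0 = 67.40 sin 39.0° = 42.42 m/s.
Require v_y0 t − ½ g t² = 65.3, i.e. 5.000 t² − 42.42 t + 65.3 = 0.
t = [42.42 ± √(42.42² − 2·10.0·65.3)] / 10.0 = (42.42 ± 22.21) / 10.0, so t = 2.021 s or t = 6.462 s.
The first (ascending) time is 2.021 s.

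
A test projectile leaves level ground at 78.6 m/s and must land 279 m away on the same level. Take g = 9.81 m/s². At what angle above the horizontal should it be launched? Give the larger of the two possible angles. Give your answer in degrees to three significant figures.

From R = (v₀²/g) sin 2θ: sin 2θ = 9.81 × 279 / 6178.0 = 0.4430.
2θ = 26.30° or 180° − 26.30° = 153.7°, so θ = 13.15° or 76.85°.
The larger angle is 76.85°.

76.9°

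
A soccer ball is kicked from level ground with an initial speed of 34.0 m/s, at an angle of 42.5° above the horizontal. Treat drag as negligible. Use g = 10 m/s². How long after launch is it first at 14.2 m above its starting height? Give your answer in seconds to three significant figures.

vₓ = 34.00 cos 42.5° = 25.07 m/s; v_y0 = 34.00 sin 42.5° = 22.97 m/s.
Require v_y0 t − ½ g t² = 14.2, i.e. 5.000 t² − 22.97 t + 14.2 = 0.
t = [22.97 ± √(22.97² − 2·10.0·14.2)] / 10.0 = (22.97 ± 15.61) / 10.0, so t = 0.7362 s or t = 3.858 s.
The first (ascending) time is 0.7362 s.

0.736 s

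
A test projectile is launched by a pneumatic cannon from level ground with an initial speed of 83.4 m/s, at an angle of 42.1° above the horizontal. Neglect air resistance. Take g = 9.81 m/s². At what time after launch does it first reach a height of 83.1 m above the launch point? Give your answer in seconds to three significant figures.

1.76 s

Resolve: vₓ = 83.40 cos 42.1° = 61.88 m/s and v_y0 = 83.40 sin 42.1° = 55.91 m/s.
Require v_y0 t − ½ g t² = 83.1, i.e. 4.905 t² − 55.91 t + 83.1 = 0.
Quadratic formula: t = (55.91 ± √1495.9) / 9.81 = (55.91 ± 38.68) / 9.81 → t = 1.757 s or 9.642 s.
The first (ascending) time is 1.757 s.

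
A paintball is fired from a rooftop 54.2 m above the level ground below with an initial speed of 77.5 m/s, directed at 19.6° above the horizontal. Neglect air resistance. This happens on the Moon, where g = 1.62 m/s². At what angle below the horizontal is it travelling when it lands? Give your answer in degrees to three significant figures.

21.8°

Components: vₓ = 77.50 cos 19.6° = 73.01 m/s, v_y0 = 77.50 sin 19.6° = 26.00 m/s.
With up positive and y = 0 at the ground: y(t) = 54.2 + (26.00) t − 0.8100 t². Setting y = 0 and taking the positive root: t = [26.00 + √(26.00² + 2·1.62·54.2)] / 1.62 = (26.00 + 29.18) / 1.62 = 34.06 s.
At impact: v_y = v_y0 − g t = −29.18 m/s; vₓ = 73.01 m/s.
Angle below horizontal: arctan(|v_y|/vₓ) = arctan(29.18/73.01) = 21.79°.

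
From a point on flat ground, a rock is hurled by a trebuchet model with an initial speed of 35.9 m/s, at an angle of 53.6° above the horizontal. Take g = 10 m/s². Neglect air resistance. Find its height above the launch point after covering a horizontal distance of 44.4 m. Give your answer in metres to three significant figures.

vₓ = 35.90 cos 53.6° = 21.30 m/s; v_y0 = 35.90 sin 53.6° = 28.90 m/s.
Time to reach x = 44.4 m: t = x/vₓ = 44.4/21.30 = 2.084 s.
Height: y = v_y0 t − ½ g t² = 28.90 × 2.084 − 5.000 × 2.084² = 60.22 − 21.72 = 38.50 m.

38.5 m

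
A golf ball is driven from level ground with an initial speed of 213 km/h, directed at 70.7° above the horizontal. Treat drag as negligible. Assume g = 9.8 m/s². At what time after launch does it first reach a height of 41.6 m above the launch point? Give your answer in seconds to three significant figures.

0.801 s

Convert: 213 km/h = 213/3.6 = 59.17 m/s.
vₓ = 59.17 cos 70.7° = 19.56 m/s; v_y0 = 59.17 sin 70.7° = 55.84 m/s.
Require v_y0 t − ½ g t² = 41.6, i.e. 4.900 t² − 55.84 t + 41.6 = 0.
t = [55.84 ± √(55.84² − 2·9.80·41.6)] / 9.80 = (55.84 ± 47.99) / 9.80, so t = 0.8013 s or t = 10.59 s.
The first (ascending) time is 0.8013 s.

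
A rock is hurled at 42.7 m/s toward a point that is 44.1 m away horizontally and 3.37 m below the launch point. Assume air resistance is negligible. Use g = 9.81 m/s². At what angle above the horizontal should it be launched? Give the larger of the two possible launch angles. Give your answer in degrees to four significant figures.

83.20°

Trajectory: y = x tanθ − g x² (1 + tan²θ)/(2v₀²). With x = 44.1, y = −3.37, v₀ = 42.7, g = 9.81:
5.232 tan²θ − 44.1 tanθ + (1.862) = 0.
tanθ = [44.1 ± √(44.1² − 4 × 5.232 × (1.862))] / (2 × 5.232) = (44.1 ± 43.66) / 10.46, giving tanθ = 0.04243 or 8.387.
θ = 2.430° or 83.20°; the larger is 83.20°.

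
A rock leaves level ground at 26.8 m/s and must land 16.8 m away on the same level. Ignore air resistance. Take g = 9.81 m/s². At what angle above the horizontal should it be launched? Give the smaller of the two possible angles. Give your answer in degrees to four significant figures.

6.633°

From R = (v₀²/g) sin 2θ: sin 2θ = 9.81 × 16.8 / 718.24 = 0.2295.
2θ = 13.27° or 180° − 13.27° = 166.7°, so θ = 6.633° or 83.37°.
The smaller angle is 6.633°.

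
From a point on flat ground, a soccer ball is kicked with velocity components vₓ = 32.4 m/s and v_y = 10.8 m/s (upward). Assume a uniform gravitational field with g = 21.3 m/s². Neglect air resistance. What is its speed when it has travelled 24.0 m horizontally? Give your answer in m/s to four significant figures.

32.78 m/s

At x = 24.0 m, t = x/vₓ = 24.0/32.40 = 0.7407 s.
Vertical velocity there: v_y = v_y0 − g t = 10.80 − 21.3 × 0.7407 = −4.978 m/s.
Speed: √(vₓ² + v_y²) = √(32.40² + 4.978²) = 32.78 m/s.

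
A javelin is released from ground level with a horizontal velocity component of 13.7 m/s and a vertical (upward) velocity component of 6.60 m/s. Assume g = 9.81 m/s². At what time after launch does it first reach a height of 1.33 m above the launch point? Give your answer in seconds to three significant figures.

0.247 s

Require v_y0 t − ½ g t² = 1.33, i.e. 4.905 t² − 6.600 t + 1.33 = 0.
t = [6.600 ± √(6.600² − 2·9.81·1.33)] / 9.81 = (6.600 ± 4.179) / 9.81, so t = 0.2468 s or t = 1.099 s.
The first (ascending) time is 0.2468 s.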